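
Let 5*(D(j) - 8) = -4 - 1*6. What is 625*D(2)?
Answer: 3750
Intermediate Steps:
D(j) = 6 (D(j) = 8 + (-4 - 1*6)/5 = 8 + (-4 - 6)/5 = 8 + (1/5)*(-10) = 8 - 2 = 6)
625*D(2) = 625*6 = 3750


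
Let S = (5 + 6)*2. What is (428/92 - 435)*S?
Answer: -217756/23 ≈ -9467.7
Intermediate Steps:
S = 22 (S = 11*2 = 22)
(428/92 - 435)*S = (428/92 - 435)*22 = (428*(1/92) - 435)*22 = (107/23 - 435)*22 = -9898/23*22 = -217756/23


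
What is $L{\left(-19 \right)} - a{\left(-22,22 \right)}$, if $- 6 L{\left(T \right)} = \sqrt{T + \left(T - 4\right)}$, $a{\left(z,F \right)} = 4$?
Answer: $-4 - \frac{i \sqrt{42}}{6} \approx -4.0 - 1.0801 i$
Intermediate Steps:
$L{\left(T \right)} = - \frac{\sqrt{-4 + 2 T}}{6}$ ($L{\left(T \right)} = - \frac{\sqrt{T + \left(T - 4\right)}}{6} = - \frac{\sqrt{T + \left(-4 + T\right)}}{6} = - \frac{\sqrt{-4 + 2 T}}{6}$)
$L{\left(-19 \right)} - a{\left(-22,22 \right)} = - \frac{\sqrt{-4 + 2 \left(-19\right)}}{6} - 4 = - \frac{\sqrt{-4 - 38}}{6} - 4 = - \frac{\sqrt{-42}}{6} - 4 = - \frac{i \sqrt{42}}{6} - 4 = -4 - \frac{i \sqrt{42}}{6}$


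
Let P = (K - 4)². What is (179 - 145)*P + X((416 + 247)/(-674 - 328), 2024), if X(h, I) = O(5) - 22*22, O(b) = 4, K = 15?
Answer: 3634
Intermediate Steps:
P = 121 (P = (15 - 4)² = 11² = 121)
X(h, I) = -480 (X(h, I) = 4 - 22*22 = 4 - 484 = -480)
(179 - 145)*P + X((416 + 247)/(-674 - 328), 2024) = (179 - 145)*121 - 480 = 34*121 - 480 = 4114 - 480 = 3634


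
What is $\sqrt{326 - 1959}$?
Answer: $i \sqrt{1633} \approx 40.41 i$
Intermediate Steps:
$\sqrt{326 - 1959} = \sqrt{-1633} = i \sqrt{1633}$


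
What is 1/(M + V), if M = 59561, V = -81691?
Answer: -1/22130 ≈ -4.5188e-5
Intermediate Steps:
1/(M + V) = 1/(59561 - 81691) = 1/(-22130) = -1/22130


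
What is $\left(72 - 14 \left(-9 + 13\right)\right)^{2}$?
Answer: $256$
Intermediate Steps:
$\left(72 - 14 \left(-9 + 13\right)\right)^{2} = \left(72 - 56\right)^{2} = 16^{2} = 256$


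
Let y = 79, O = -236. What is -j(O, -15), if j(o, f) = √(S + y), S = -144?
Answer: -I*√65 ≈ -8.0623*I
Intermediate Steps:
j(o, f) = I*√65 (j(o, f) = √(-144 + 79) = √(-65) = I*√65)
-j(O, -15) = -I*√65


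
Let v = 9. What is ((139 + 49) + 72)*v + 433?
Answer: 2773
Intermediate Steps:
((139 + 49) + 72)*v + 433 = ((139 + 49) + 72)*9 + 433 = (188 + 72)*9 + 433 = 260*9 + 433 = 2340 + 433 = 2773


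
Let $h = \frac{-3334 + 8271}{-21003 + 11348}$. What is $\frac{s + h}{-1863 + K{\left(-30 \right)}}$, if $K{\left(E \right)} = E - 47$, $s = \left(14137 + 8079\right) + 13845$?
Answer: $- \frac{174082009}{9365350} \approx -18.588$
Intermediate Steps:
$h = - \frac{4937}{9655}$ ($h = \frac{4937}{-9655} = 4937 \left(- \frac{1}{9655}\right) = - \frac{4937}{9655} \approx -0.51134$)
$s = 36061$ ($s = 22216 + 13845 = 36061$)
$K{\left(E \right)} = -47 + E$
$\frac{s + h}{-1863 + K{\left(-30 \right)}} = \frac{36061 - \frac{4937}{9655}}{-1863 - 77} = \frac{348164018}{9655 \left(-1863 - 77\right)} = \frac{348164018}{9655 \left(-1940\right)} = \frac{348164018}{9655} \left(- \frac{1}{1940}\right) = - \frac{174082009}{9365350}$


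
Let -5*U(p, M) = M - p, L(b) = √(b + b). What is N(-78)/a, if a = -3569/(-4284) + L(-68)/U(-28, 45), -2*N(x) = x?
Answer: 3177652026276/130278558769 + 522500116320*I*√34/130278558769 ≈ 24.391 + 23.386*I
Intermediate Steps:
L(b) = √2*√b (L(b) = √(2*b) = √2*√b)
N(x) = -x/2
U(p, M) = -M/5 + p/5 (U(p, M) = -(M - p)/5 = -M/5 + p/5)
a = 3569/4284 - 10*I*√34/73 (a = -3569/(-4284) + (√2*√(-68))/(-⅕*45 + (⅕)*(-28)) = -3569*(-1/4284) + (√2*(2*I*√17))/(-9 - 28/5) = 3569/4284 + (2*I*√34)/(-73/5) = 3569/4284 + (2*I*√34)*(-5/73) = 3569/4284 - 10*I*√34/73 ≈ 0.8331 - 0.79876*I)
N(-78)/a = (-½*(-78))/(3569/4284 - 10*I*√34/73) = 39/(3569/4284 - 10*I*√34/73)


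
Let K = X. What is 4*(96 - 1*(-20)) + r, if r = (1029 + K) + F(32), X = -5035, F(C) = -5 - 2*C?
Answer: -3611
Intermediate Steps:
K = -5035
r = -4075 (r = (1029 - 5035) + (-5 - 2*32) = -4006 + (-5 - 64) = -4006 - 69 = -4075)
4*(96 - 1*(-20)) + r = 4*(96 - 1*(-20)) - 4075 = 4*(96 + 20) - 4075 = 4*116 - 4075 = 464 - 4075 = -3611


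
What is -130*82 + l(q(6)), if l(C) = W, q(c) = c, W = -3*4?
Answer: -10672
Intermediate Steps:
W = -12
l(C) = -12
-130*82 + l(q(6)) = -130*82 - 12 = -10660 - 12 = -10672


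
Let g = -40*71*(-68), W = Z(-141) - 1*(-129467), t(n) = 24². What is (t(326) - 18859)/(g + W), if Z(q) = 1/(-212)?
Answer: -3875996/68388443 ≈ -0.056676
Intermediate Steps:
t(n) = 576
Z(q) = -1/212
W = 27447003/212 (W = -1/212 - 1*(-129467) = -1/212 + 129467 = 27447003/212 ≈ 1.2947e+5)
g = 193120 (g = -2840*(-68) = 193120)
(t(326) - 18859)/(g + W) = (576 - 18859)/(193120 + 27447003/212) = -18283/68388443/212 = -18283*212/68388443 = -3875996/68388443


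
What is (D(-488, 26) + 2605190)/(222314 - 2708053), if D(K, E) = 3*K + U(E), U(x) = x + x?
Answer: -2603778/2485739 ≈ -1.0475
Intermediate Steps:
U(x) = 2*x
D(K, E) = 2*E + 3*K (D(K, E) = 3*K + 2*E = 2*E + 3*K)
(D(-488, 26) + 2605190)/(222314 - 2708053) = ((2*26 + 3*(-488)) + 2605190)/(222314 - 2708053) = ((52 - 1464) + 2605190)/(-2485739) = (-1412 + 2605190)*(-1/2485739) = 2603778*(-1/2485739) = -2603778/2485739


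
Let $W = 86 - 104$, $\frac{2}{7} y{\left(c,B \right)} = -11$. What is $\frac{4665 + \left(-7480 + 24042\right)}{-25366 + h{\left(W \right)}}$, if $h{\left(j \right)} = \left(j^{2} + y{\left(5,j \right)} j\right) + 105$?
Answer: $- \frac{21227}{24244} \approx -0.87556$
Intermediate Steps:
$y{\left(c,B \right)} = - \frac{77}{2}$ ($y{\left(c,B \right)} = \frac{7}{2} \left(-11\right) = - \frac{77}{2}$)
$W = -18$
$h{\left(j \right)} = 105 + j^{2} - \frac{77 j}{2}$ ($h{\left(j \right)} = \left(j^{2} - \frac{77 j}{2}\right) + 105 = 105 + j^{2} - \frac{77 j}{2}$)
$\frac{4665 + \left(-7480 + 24042\right)}{-25366 + h{\left(W \right)}} = \frac{4665 + \left(-7480 + 24042\right)}{-25366 + \left(105 + \left(-18\right)^{2} - -693\right)} = \frac{4665 + 16562}{-25366 + \left(105 + 324 + 693\right)} = \frac{21227}{-25366 + 1122} = \frac{21227}{-24244} = 21227 \left(- \frac{1}{24244}\right) = - \frac{21227}{24244}$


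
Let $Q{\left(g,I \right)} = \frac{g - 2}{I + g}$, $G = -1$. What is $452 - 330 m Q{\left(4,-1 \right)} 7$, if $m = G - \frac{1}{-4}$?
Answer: $1607$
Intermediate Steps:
$Q{\left(g,I \right)} = \frac{-2 + g}{I + g}$
$m = - \frac{3}{4}$ ($m = -1 - \frac{1}{-4} = -1 - - \frac{1}{4} = -1 + \frac{1}{4} = - \frac{3}{4} \approx -0.75$)
$452 - 330 m Q{\left(4,-1 \right)} 7 = 452 - 330 - \frac{3 \frac{-2 + 4}{-1 + 4}}{4} \cdot 7 = 452 - 330 - \frac{3 \cdot \frac{1}{3} \cdot 2}{4} \cdot 7 = 452 - 330 \left(- \frac{3}{4}\right) \frac{2}{3} \cdot 7 = 452 - 330 \left(\left(- \frac{1}{2}\right) 7\right) = 452 - -1155 = 452 + 1155 = 1607$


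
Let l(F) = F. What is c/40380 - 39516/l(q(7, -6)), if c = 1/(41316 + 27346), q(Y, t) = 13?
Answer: -109560937764947/36043430280 ≈ -3039.7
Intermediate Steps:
c = 1/68662 ≈ 1.4564e-5
c/40380 - 39516/l(q(7, -6)) = (1/68662)/40380 - 39516/13 = (1/68662)*(1/40380) - 39516*1/13 = 1/2772571560 - 39516/13 = -109560937764947/36043430280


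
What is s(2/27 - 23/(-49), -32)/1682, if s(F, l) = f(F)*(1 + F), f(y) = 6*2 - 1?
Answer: 11231/1112643 ≈ 0.010094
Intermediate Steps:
f(y) = 11 (f(y) = 12 - 1 = 11)
s(F, l) = 11 + 11*F (s(F, l) = 11*(1 + F) = 11 + 11*F)
s(2/27 - 23/(-49), -32)/1682 = (11 + 11*(2/27 - 23/(-49)))/1682 = (11 + 11*(2*(1/27) - 23*(-1/49)))*(1/1682) = (11 + 11*(2/27 + 23/49))*(1/1682) = (11 + 11*(719/1323))*(1/1682) = (11 + 7909/1323)*(1/1682) = (22462/1323)*(1/1682) = 11231/1112643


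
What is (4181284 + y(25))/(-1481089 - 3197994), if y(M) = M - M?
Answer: -4181284/4679083 ≈ -0.89361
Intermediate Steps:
y(M) = 0
(4181284 + y(25))/(-1481089 - 3197994) = (4181284 + 0)/(-1481089 - 3197994) = 4181284/(-4679083) = 4181284*(-1/4679083) = -4181284/4679083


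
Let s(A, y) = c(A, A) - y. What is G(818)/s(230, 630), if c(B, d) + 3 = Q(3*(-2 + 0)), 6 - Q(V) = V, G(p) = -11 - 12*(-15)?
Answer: -169/621 ≈ -0.27214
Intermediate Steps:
G(p) = 169 (G(p) = -11 + 180 = 169)
Q(V) = 6 - V
c(B, d) = 9 (c(B, d) = -3 + (6 - 3*(-2 + 0)) = -3 + (6 - 3*(-2)) = -3 + (6 - 1*(-6)) = -3 + (6 + 6) = -3 + 12 = 9)
s(A, y) = 9 - y
G(818)/s(230, 630) = 169/(9 - 1*630) = 169/(9 - 630) = 169/(-621) = 169*(-1/621) = -169/621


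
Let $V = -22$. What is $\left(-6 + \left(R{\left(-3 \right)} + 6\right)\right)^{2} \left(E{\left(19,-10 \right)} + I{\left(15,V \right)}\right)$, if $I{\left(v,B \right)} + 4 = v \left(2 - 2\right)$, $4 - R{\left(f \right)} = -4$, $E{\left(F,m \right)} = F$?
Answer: $960$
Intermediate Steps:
$R{\left(f \right)} = 8$ ($R{\left(f \right)} = 4 - -4 = 4 + 4 = 8$)
$I{\left(v,B \right)} = -4$ ($I{\left(v,B \right)} = -4 + v \left(2 - 2\right) = -4 + v 0 = -4 + 0 = -4$)
$\left(-6 + \left(R{\left(-3 \right)} + 6\right)\right)^{2} \left(E{\left(19,-10 \right)} + I{\left(15,V \right)}\right) = \left(-6 + \left(8 + 6\right)\right)^{2} \left(19 - 4\right) = \left(-6 + 14\right)^{2} \cdot 15 = 8^{2} \cdot 15 = 64 \cdot 15 = 960$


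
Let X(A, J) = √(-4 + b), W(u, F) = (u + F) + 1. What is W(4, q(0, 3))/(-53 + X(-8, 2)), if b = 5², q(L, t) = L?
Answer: -265/2788 - 5*√21/2788 ≈ -0.10327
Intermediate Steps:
W(u, F) = 1 + F + u (W(u, F) = (F + u) + 1 = 1 + F + u)
b = 25
X(A, J) = √21 (X(A, J) = √(-4 + 25) = √21)
W(4, q(0, 3))/(-53 + X(-8, 2)) = (1 + 0 + 4)/(-53 + √21) = 5/(-53 + √21)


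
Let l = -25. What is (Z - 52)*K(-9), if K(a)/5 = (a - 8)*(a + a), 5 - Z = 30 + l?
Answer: -79560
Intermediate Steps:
Z = 0 (Z = 5 - (30 - 25) = 5 - 1*5 = 5 - 5 = 0)
K(a) = 10*a*(-8 + a) (K(a) = 5*((a - 8)*(a + a)) = 5*((-8 + a)*(2*a)) = 5*(2*a*(-8 + a)) = 10*a*(-8 + a))
(Z - 52)*K(-9) = (0 - 52)*(10*(-9)*(-8 - 9)) = -520*(-9)*(-17) = -52*1530 = -79560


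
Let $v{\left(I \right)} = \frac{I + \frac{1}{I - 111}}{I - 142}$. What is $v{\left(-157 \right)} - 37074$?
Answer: $- \frac{2970771691}{80132} \approx -37074.0$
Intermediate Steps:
$v{\left(I \right)} = \frac{I + \frac{1}{-111 + I}}{-142 + I}$
$v{\left(-157 \right)} - 37074 = \frac{1 + \left(-157\right)^{2} - -17427}{15762 + \left(-157\right)^{2} - -39721} - 37074 = \frac{1 + 24649 + 17427}{15762 + 24649 + 39721} - 37074 = \frac{1}{80132} \cdot 42077 - 37074 = \frac{42077}{80132} - 37074 = - \frac{2970771691}{80132}$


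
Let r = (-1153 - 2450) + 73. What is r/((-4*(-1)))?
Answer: -1765/2 ≈ -882.50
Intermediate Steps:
r = -3530 (r = -3603 + 73 = -3530)
r/((-4*(-1))) = -3530/(-4*(-1)) = -3530/4 = (¼)*(-3530) = -1765/2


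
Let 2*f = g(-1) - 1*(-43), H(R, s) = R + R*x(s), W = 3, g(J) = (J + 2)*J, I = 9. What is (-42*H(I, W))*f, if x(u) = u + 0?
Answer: -31752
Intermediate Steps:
x(u) = u
g(J) = J*(2 + J) (g(J) = (2 + J)*J = J*(2 + J))
H(R, s) = R + R*s
f = 21 (f = (-(2 - 1) - 1*(-43))/2 = (-1*1 + 43)/2 = (-1 + 43)/2 = (½)*42 = 21)
(-42*H(I, W))*f = -378*(1 + 3)*21 = -378*4*21 = -42*36*21 = -1512*21 = -31752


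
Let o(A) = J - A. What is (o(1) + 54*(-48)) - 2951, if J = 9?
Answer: -5535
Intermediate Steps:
o(A) = 9 - A
(o(1) + 54*(-48)) - 2951 = ((9 - 1*1) + 54*(-48)) - 2951 = ((9 - 1) - 2592) - 2951 = (8 - 2592) - 2951 = -2584 - 2951 = -5535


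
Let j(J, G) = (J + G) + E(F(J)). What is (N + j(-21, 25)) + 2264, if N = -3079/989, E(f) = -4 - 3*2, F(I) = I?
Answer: 2230083/989 ≈ 2254.9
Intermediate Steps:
E(f) = -10 (E(f) = -4 - 6 = -10)
N = -3079/989 (N = -3079*1/989 = -3079/989 ≈ -3.1132)
j(J, G) = -10 + G + J (j(J, G) = (J + G) - 10 = (G + J) - 10 = -10 + G + J)
(N + j(-21, 25)) + 2264 = (-3079/989 + (-10 + 25 - 21)) + 2264 = (-3079/989 - 6) + 2264 = -9013/989 + 2264 = 2230083/989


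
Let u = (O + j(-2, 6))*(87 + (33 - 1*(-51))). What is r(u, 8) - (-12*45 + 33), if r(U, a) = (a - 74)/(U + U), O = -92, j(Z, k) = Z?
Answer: 2716517/5358 ≈ 507.00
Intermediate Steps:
u = -16074 (u = (-92 - 2)*(87 + (33 - 1*(-51))) = -94*(87 + (33 + 51)) = -94*(87 + 84) = -94*171 = -16074)
r(U, a) = (-74 + a)/(2*U) (r(U, a) = (-74 + a)/((2*U)) = (-74 + a)*(1/(2*U)) = (-74 + a)/(2*U))
r(u, 8) - (-12*45 + 33) = (½)*(-74 + 8)/(-16074) - (-12*45 + 33) = (½)*(-1/16074)*(-66) - (-540 + 33) = 11/5358 - 1*(-507) = 11/5358 + 507 = 2716517/5358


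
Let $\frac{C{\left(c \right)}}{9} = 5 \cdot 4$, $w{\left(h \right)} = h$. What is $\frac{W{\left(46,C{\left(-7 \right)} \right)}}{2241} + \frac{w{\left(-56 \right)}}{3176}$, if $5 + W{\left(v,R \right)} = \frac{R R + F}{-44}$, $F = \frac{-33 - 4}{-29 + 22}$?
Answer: $- \frac{95497265}{274020516} \approx -0.3485$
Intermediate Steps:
$F = \frac{37}{7}$ ($F = - \frac{37}{-7} = \left(-37\right) \left(- \frac{1}{7}\right) = \frac{37}{7} \approx 5.2857$)
$C{\left(c \right)} = 180$ ($C{\left(c \right)} = 9 \cdot 5 \cdot 4 = 9 \cdot 20 = 180$)
$W{\left(v,R \right)} = - \frac{1577}{308} - \frac{R^{2}}{44}$ ($W{\left(v,R \right)} = -5 + \frac{R R + \frac{37}{7}}{-44} = -5 + \left(R^{2} + \frac{37}{7}\right) \left(- \frac{1}{44}\right) = -5 + \left(\frac{37}{7} + R^{2}\right) \left(- \frac{1}{44}\right) = -5 - \left(\frac{37}{308} + \frac{R^{2}}{44}\right) = - \frac{1577}{308} - \frac{R^{2}}{44}$)
$\frac{W{\left(46,C{\left(-7 \right)} \right)}}{2241} + \frac{w{\left(-56 \right)}}{3176} = \frac{- \frac{1577}{308} - \frac{180^{2}}{44}}{2241} - \frac{56}{3176} = \left(- \frac{1577}{308} - \frac{8100}{11}\right) \frac{1}{2241} - \frac{7}{397} = \left(- \frac{228377}{308}\right) \frac{1}{2241} - \frac{7}{397} = - \frac{228377}{690228} - \frac{7}{397} = - \frac{95497265}{274020516}$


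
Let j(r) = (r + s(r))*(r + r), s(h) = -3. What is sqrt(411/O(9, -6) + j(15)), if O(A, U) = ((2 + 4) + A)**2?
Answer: sqrt(81411)/15 ≈ 19.022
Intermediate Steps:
O(A, U) = (6 + A)**2
j(r) = 2*r*(-3 + r) (j(r) = (r - 3)*(r + r) = (-3 + r)*(2*r) = 2*r*(-3 + r))
sqrt(411/O(9, -6) + j(15)) = sqrt(411/((6 + 9)**2) + 2*15*(-3 + 15)) = sqrt(411/(15**2) + 2*15*12) = sqrt(411/225 + 360) = sqrt(411*(1/225) + 360) = sqrt(137/75 + 360) = sqrt(27137/75) = sqrt(81411)/15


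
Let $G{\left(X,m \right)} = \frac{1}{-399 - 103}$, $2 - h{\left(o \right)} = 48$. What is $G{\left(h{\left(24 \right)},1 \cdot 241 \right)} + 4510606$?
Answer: $\frac{2264324211}{502} \approx 4.5106 \cdot 10^{6}$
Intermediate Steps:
$h{\left(o \right)} = -46$ ($h{\left(o \right)} = 2 - 48 = -46$)
$G{\left(X,m \right)} = - \frac{1}{502}$ ($G{\left(X,m \right)} = \frac{1}{-502} = - \frac{1}{502}$)
$G{\left(h{\left(24 \right)},1 \cdot 241 \right)} + 4510606 = - \frac{1}{502} + 4510606 = \frac{2264324211}{502}$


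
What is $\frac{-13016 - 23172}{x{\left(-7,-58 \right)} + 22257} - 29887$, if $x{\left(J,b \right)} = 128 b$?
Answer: $- \frac{443350059}{14833} \approx -29889.0$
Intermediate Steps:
$\frac{-13016 - 23172}{x{\left(-7,-58 \right)} + 22257} - 29887 = \frac{-13016 - 23172}{128 \left(-58\right) + 22257} - 29887 = - \frac{36188}{-7424 + 22257} - 29887 = - \frac{36188}{14833} - 29887 = - \frac{443350059}{14833}$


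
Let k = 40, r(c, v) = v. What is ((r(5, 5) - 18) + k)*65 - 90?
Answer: 1665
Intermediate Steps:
((r(5, 5) - 18) + k)*65 - 90 = ((5 - 18) + 40)*65 - 90 = (-13 + 40)*65 - 90 = 27*65 - 90 = 1755 - 90 = 1665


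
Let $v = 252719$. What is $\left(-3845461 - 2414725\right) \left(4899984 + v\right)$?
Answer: $-32256879182758$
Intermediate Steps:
$\left(-3845461 - 2414725\right) \left(4899984 + v\right) = \left(-3845461 - 2414725\right) \left(4899984 + 252719\right) = \left(-6260186\right) 5152703 = -32256879182758$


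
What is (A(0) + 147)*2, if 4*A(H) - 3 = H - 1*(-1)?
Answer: 296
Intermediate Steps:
A(H) = 1 + H/4 (A(H) = ¾ + (H - 1*(-1))/4 = ¾ + (H + 1)/4 = ¾ + (1 + H)/4 = ¾ + (¼ + H/4) = 1 + H/4)
(A(0) + 147)*2 = ((1 + (¼)*0) + 147)*2 = ((1 + 0) + 147)*2 = (1 + 147)*2 = 148*2 = 296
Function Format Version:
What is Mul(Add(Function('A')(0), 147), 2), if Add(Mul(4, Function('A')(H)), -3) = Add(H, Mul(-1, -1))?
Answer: 296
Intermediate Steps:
Function('A')(H) = Add(1, Mul(Rational(1, 4), H)) (Function('A')(H) = Add(Rational(3, 4), Mul(Rational(1, 4), Add(H, Mul(-1, -1)))) = Add(Rational(3, 4), Mul(Rational(1, 4), Add(H, 1))) = Add(Rational(3, 4), Mul(Rational(1, 4), Add(1, H))) = Add(Rational(3, 4), Add(Rational(1, 4), Mul(Rational(1, 4), H))) = Add(1, Mul(Rational(1, 4), H)))
Mul(Add(Function('A')(0), 147), 2) = Mul(Add(Add(1, Mul(Rational(1, 4), 0)), 147), 2) = Mul(Add(Add(1, 0), 147), 2) = Mul(Add(1, 147), 2) = Mul(148, 2) = 296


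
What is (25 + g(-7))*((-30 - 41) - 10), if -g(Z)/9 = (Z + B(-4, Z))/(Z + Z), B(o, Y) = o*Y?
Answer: -6237/2 ≈ -3118.5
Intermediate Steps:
B(o, Y) = Y*o
g(Z) = 27/2 (g(Z) = -9*(Z + Z*(-4))/(Z + Z) = -9*(Z - 4*Z)/(2*Z) = -9*(-3*Z)*1/(2*Z) = -9*(-3/2) = 27/2)
(25 + g(-7))*((-30 - 41) - 10) = (25 + 27/2)*((-30 - 41) - 10) = 77*(-71 - 10)/2 = (77/2)*(-81) = -6237/2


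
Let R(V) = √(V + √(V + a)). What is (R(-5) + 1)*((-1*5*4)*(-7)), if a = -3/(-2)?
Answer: 140 + 70*√(-20 + 2*I*√14) ≈ 197.6 + 318.3*I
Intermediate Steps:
a = 3/2 (a = -3*(-½) = 3/2 ≈ 1.5000)
R(V) = √(V + √(3/2 + V)) (R(V) = √(V + √(V + 3/2)) = √(V + √(3/2 + V)))
(R(-5) + 1)*((-1*5*4)*(-7)) = (√(-5 + √(3/2 - 5)) + 1)*((-1*5*4)*(-7)) = (√(-5 + √(-7/2)) + 1)*(-5*4*(-7)) = (√(-5 + I*√14/2) + 1)*(-20*(-7)) = (1 + √(-5 + I*√14/2))*140 = 140 + 140*√(-5 + I*√14/2)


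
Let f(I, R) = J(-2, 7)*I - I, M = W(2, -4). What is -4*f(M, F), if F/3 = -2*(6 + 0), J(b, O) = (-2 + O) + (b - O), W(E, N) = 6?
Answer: 120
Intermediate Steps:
M = 6
J(b, O) = -2 + b
F = -36 (F = 3*(-2*(6 + 0)) = 3*(-2*6) = 3*(-12) = -36)
f(I, R) = -5*I (f(I, R) = (-2 - 2)*I - I = -4*I - I = -5*I)
-4*f(M, F) = -(-20)*6 = -4*(-30) = 120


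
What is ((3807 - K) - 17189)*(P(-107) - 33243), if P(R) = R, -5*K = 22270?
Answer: 297748800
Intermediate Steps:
K = -4454 (K = -⅕*22270 = -4454)
((3807 - K) - 17189)*(P(-107) - 33243) = ((3807 - 1*(-4454)) - 17189)*(-107 - 33243) = ((3807 + 4454) - 17189)*(-33350) = (8261 - 17189)*(-33350) = -8928*(-33350) = 297748800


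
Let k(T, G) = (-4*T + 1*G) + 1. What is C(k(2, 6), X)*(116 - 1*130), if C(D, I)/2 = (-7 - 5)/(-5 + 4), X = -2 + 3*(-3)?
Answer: -336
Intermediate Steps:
X = -11 (X = -2 - 9 = -11)
k(T, G) = 1 + G - 4*T (k(T, G) = (-4*T + G) + 1 = (G - 4*T) + 1 = 1 + G - 4*T)
C(D, I) = 24 (C(D, I) = 2*((-7 - 5)/(-5 + 4)) = 2*(-12/(-1)) = 2*(-12*(-1)) = 2*12 = 24)
C(k(2, 6), X)*(116 - 1*130) = 24*(116 - 1*130) = 24*(116 - 130) = 24*(-14) = -336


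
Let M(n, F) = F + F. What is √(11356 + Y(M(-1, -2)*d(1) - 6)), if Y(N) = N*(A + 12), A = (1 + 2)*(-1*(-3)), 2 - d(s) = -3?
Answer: √10810 ≈ 103.97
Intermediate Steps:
d(s) = 5 (d(s) = 2 - 1*(-3) = 2 + 3 = 5)
M(n, F) = 2*F
A = 9 (A = 3*3 = 9)
Y(N) = 21*N (Y(N) = N*(9 + 12) = N*21 = 21*N)
√(11356 + Y(M(-1, -2)*d(1) - 6)) = √(11356 + 21*((2*(-2))*5 - 6)) = √(11356 + 21*(-4*5 - 6)) = √(11356 + 21*(-20 - 6)) = √(11356 + 21*(-26)) = √(11356 - 546) = √10810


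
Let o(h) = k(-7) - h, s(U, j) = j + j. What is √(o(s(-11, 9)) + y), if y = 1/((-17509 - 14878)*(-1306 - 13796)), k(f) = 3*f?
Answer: I*√1036650763746292210/163036158 ≈ 6.245*I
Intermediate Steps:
s(U, j) = 2*j
o(h) = -21 - h (o(h) = 3*(-7) - h = -21 - h)
y = 1/489108474 (y = 1/(-32387*(-15102)) = 1/489108474 ≈ 2.0445e-9)
√(o(s(-11, 9)) + y) = √((-21 - 2*9) + 1/489108474) = √((-21 - 1*18) + 1/489108474) = √((-21 - 18) + 1/489108474) = √(-39 + 1/489108474) = √(-19075230485/489108474) = I*√1036650763746292210/163036158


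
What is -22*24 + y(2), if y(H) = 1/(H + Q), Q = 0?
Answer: -1055/2 ≈ -527.50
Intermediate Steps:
y(H) = 1/H (y(H) = 1/(H + 0) = 1/H)
-22*24 + y(2) = -22*24 + 1/2 = -528 + ½ = -1055/2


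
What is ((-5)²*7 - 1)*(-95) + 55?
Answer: -16475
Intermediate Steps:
((-5)²*7 - 1)*(-95) + 55 = (25*7 - 1)*(-95) + 55 = (175 - 1)*(-95) + 55 = 174*(-95) + 55 = -16530 + 55 = -16475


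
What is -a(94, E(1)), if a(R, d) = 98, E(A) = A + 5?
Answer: -98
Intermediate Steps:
E(A) = 5 + A
-a(94, E(1)) = -1*98 = -98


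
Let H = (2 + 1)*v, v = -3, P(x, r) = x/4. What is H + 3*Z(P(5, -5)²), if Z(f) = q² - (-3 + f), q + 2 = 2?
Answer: -75/16 ≈ -4.6875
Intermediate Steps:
q = 0 (q = -2 + 2 = 0)
P(x, r) = x/4 (P(x, r) = x*(¼) = x/4)
Z(f) = 3 - f (Z(f) = 0² - (-3 + f) = 0 + (3 - f) = 3 - f)
H = -9 (H = (2 + 1)*(-3) = 3*(-3) = -9)
H + 3*Z(P(5, -5)²) = -9 + 3*(3 - ((¼)*5)²) = -9 + 3*(3 - (5/4)²) = -9 + 3*(3 - 1*25/16) = -9 + 3*(3 - 25/16) = -9 + 3*(23/16) = -9 + 69/16 = -75/16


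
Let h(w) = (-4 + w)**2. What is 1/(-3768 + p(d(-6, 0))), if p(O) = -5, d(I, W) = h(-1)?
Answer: -1/3773 ≈ -0.00026504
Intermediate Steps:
d(I, W) = 25 (d(I, W) = (-4 - 1)**2 = (-5)**2 = 25)
1/(-3768 + p(d(-6, 0))) = 1/(-3768 - 5) = 1/(-3773) = -1/3773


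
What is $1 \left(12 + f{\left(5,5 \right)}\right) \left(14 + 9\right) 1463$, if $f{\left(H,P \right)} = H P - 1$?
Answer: $1211364$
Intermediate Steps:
$f{\left(H,P \right)} = -1 + H P$
$1 \left(12 + f{\left(5,5 \right)}\right) \left(14 + 9\right) 1463 = 1 \left(12 + \left(-1 + 5 \cdot 5\right)\right) \left(14 + 9\right) 1463 = 1 \left(12 + \left(-1 + 25\right)\right) 23 \cdot 1463 = 1 \left(12 + 24\right) 23 \cdot 1463 = 1 \cdot 36 \cdot 23 \cdot 1463 = 1 \cdot 828 \cdot 1463 = 828 \cdot 1463 = 1211364$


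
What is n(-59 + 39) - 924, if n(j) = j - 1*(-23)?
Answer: -921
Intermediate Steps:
n(j) = 23 + j (n(j) = j + 23 = 23 + j)
n(-59 + 39) - 924 = (23 + (-59 + 39)) - 924 = (23 - 20) - 924 = 3 - 924 = -921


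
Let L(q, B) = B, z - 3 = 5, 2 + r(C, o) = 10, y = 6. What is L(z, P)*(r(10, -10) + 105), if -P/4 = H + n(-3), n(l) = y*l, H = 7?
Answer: 4972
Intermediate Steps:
r(C, o) = 8 (r(C, o) = -2 + 10 = 8)
n(l) = 6*l
z = 8 (z = 3 + 5 = 8)
P = 44 (P = -4*(7 + 6*(-3)) = -4*(7 - 18) = -4*(-11) = 44)
L(z, P)*(r(10, -10) + 105) = 44*(8 + 105) = 44*113 = 4972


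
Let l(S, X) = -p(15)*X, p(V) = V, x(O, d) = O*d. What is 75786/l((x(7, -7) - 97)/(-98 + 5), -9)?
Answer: 25262/45 ≈ 561.38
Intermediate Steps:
l(S, X) = -15*X
75786/l((x(7, -7) - 97)/(-98 + 5), -9) = 75786/((-15*(-9))) = 75786/135 = 75786*(1/135) = 25262/45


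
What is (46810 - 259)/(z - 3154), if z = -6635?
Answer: -15517/3263 ≈ -4.7554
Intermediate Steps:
(46810 - 259)/(z - 3154) = (46810 - 259)/(-6635 - 3154) = 46551/(-9789) = 46551*(-1/9789) = -15517/3263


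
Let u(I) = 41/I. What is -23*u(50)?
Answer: -943/50 ≈ -18.860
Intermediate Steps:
-23*u(50) = -943/50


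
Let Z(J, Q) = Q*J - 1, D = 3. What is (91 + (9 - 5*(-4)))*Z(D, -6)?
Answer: -2280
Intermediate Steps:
Z(J, Q) = -1 + J*Q (Z(J, Q) = J*Q - 1 = -1 + J*Q)
(91 + (9 - 5*(-4)))*Z(D, -6) = (91 + (9 - 5*(-4)))*(-1 + 3*(-6)) = (91 + (9 + 20))*(-1 - 18) = (91 + 29)*(-19) = 120*(-19) = -2280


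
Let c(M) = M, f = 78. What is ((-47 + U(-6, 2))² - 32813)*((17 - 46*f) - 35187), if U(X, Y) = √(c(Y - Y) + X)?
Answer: 1186382380 + 3643252*I*√6 ≈ 1.1864e+9 + 8.9241e+6*I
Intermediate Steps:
U(X, Y) = √X (U(X, Y) = √((Y - Y) + X) = √(0 + X) = √X)
((-47 + U(-6, 2))² - 32813)*((17 - 46*f) - 35187) = ((-47 + √(-6))² - 32813)*((17 - 46*78) - 35187) = ((-47 + I*√6)² - 32813)*((17 - 3588) - 35187) = (-32813 + (-47 + I*√6)²)*(-3571 - 35187) = (-32813 + (-47 + I*√6)²)*(-38758) = 1271766254 - 38758*(-47 + I*√6)²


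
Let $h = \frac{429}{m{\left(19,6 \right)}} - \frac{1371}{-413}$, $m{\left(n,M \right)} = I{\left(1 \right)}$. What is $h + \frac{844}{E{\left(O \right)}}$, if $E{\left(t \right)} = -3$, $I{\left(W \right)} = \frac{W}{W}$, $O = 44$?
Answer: $\frac{187072}{1239} \approx 150.99$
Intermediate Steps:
$I{\left(W \right)} = 1$
$m{\left(n,M \right)} = 1$
$h = \frac{178548}{413}$ ($h = \frac{429}{1} - \frac{1371}{-413} = 429 \cdot 1 - - \frac{1371}{413} = 429 + \frac{1371}{413} = \frac{178548}{413} \approx 432.32$)
$h + \frac{844}{E{\left(O \right)}} = \frac{178548}{413} + \frac{844}{-3} = \frac{178548}{413} + 844 \left(- \frac{1}{3}\right) = \frac{178548}{413} - \frac{844}{3} = \frac{187072}{1239}$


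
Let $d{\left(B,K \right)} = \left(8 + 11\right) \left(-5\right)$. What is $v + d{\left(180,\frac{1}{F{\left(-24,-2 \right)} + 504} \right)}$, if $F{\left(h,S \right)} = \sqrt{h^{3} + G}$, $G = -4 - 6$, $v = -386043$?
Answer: $-386138$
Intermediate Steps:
$G = -10$ ($G = -4 - 6 = -10$)
$F{\left(h,S \right)} = \sqrt{-10 + h^{3}}$ ($F{\left(h,S \right)} = \sqrt{h^{3} - 10} = \sqrt{-10 + h^{3}}$)
$d{\left(B,K \right)} = -95$ ($d{\left(B,K \right)} = 19 \left(-5\right) = -95$)
$v + d{\left(180,\frac{1}{F{\left(-24,-2 \right)} + 504} \right)} = -386043 - 95 = -386138$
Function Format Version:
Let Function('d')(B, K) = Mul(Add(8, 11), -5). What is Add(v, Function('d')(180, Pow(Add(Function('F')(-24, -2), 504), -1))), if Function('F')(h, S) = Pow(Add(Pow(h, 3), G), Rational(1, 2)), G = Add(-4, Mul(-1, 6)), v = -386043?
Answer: -386138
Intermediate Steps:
G = -10 (G = Add(-4, -6) = -10)
Function('F')(h, S) = Pow(Add(-10, Pow(h, 3)), Rational(1, 2)) (Function('F')(h, S) = Pow(Add(Pow(h, 3), -10), Rational(1, 2)) = Pow(Add(-10, Pow(h, 3)), Rational(1, 2)))
Function('d')(B, K) = -95 (Function('d')(B, K) = Mul(19, -5) = -95)
Add(v, Function('d')(180, Pow(Add(Function('F')(-24, -2), 504), -1))) = Add(-386043, -95) = -386138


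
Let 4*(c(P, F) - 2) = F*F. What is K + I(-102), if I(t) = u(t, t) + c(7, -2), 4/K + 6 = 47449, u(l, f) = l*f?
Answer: 493739305/47443 ≈ 10407.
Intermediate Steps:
c(P, F) = 2 + F²/4 (c(P, F) = 2 + (F*F)/4 = 2 + F²/4)
u(l, f) = f*l
K = 4/47443 (K = 4/(-6 + 47449) = 4/47443 ≈ 8.4312e-5)
I(t) = 3 + t² (I(t) = t*t + (2 + (¼)*(-2)²) = t² + (2 + (¼)*4) = t² + (2 + 1) = t² + 3 = 3 + t²)
K + I(-102) = 4/47443 + (3 + (-102)²) = 4/47443 + (3 + 10404) = 4/47443 + 10407 = 493739305/47443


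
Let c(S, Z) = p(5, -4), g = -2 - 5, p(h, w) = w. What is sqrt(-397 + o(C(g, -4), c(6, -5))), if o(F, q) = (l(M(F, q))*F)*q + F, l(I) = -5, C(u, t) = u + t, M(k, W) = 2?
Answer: 2*I*sqrt(157) ≈ 25.06*I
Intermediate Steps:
g = -7
C(u, t) = t + u
c(S, Z) = -4
o(F, q) = F - 5*F*q (o(F, q) = (-5*F)*q + F = -5*F*q + F = F - 5*F*q)
sqrt(-397 + o(C(g, -4), c(6, -5))) = sqrt(-397 + (-4 - 7)*(1 - 5*(-4))) = sqrt(-397 - 11*(1 + 20)) = sqrt(-397 - 11*21) = sqrt(-397 - 231) = sqrt(-628) = 2*I*sqrt(157)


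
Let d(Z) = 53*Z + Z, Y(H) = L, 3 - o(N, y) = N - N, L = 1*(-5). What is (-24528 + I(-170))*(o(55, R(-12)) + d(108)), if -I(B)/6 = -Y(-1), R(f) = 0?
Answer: -143295930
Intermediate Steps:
L = -5
o(N, y) = 3 (o(N, y) = 3 - (N - N) = 3 - 1*0 = 3 + 0 = 3)
Y(H) = -5
I(B) = -30 (I(B) = -(-6)*(-5) = -6*5 = -30)
d(Z) = 54*Z
(-24528 + I(-170))*(o(55, R(-12)) + d(108)) = (-24528 - 30)*(3 + 54*108) = -24558*(3 + 5832) = -24558*5835 = -143295930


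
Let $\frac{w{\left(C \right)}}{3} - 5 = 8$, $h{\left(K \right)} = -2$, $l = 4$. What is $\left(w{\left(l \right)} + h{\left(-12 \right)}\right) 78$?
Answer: $2886$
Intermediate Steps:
$w{\left(C \right)} = 39$ ($w{\left(C \right)} = 15 + 3 \cdot 8 = 15 + 24 = 39$)
$\left(w{\left(l \right)} + h{\left(-12 \right)}\right) 78 = \left(39 - 2\right) 78 = 37 \cdot 78 = 2886$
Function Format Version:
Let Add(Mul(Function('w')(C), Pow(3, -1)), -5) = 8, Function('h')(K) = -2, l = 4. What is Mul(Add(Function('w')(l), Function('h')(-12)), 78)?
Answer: 2886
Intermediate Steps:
Function('w')(C) = 39 (Function('w')(C) = Add(15, Mul(3, 8)) = Add(15, 24) = 39)
Mul(Add(Function('w')(l), Function('h')(-12)), 78) = Mul(Add(39, -2), 78) = Mul(37, 78) = 2886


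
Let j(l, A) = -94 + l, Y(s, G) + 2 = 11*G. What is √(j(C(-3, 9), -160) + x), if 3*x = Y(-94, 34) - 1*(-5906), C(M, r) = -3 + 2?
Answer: √17979/3 ≈ 44.695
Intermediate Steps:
Y(s, G) = -2 + 11*G
C(M, r) = -1
x = 6278/3 (x = ((-2 + 11*34) - 1*(-5906))/3 = ((-2 + 374) + 5906)/3 = (372 + 5906)/3 = (⅓)*6278 = 6278/3 ≈ 2092.7)
√(j(C(-3, 9), -160) + x) = √((-94 - 1) + 6278/3) = √(-95 + 6278/3) = √(5993/3) = √17979/3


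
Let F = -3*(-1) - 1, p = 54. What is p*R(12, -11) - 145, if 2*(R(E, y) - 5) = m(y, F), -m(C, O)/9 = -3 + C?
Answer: 3527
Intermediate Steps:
F = 2 (F = 3 - 1 = 2)
m(C, O) = 27 - 9*C (m(C, O) = -9*(-3 + C) = 27 - 9*C)
R(E, y) = 37/2 - 9*y/2 (R(E, y) = 5 + (27 - 9*y)/2 = 5 + (27/2 - 9*y/2) = 37/2 - 9*y/2)
p*R(12, -11) - 145 = 54*(37/2 - 9/2*(-11)) - 145 = 54*(37/2 + 99/2) - 145 = 54*68 - 145 = 3672 - 145 = 3527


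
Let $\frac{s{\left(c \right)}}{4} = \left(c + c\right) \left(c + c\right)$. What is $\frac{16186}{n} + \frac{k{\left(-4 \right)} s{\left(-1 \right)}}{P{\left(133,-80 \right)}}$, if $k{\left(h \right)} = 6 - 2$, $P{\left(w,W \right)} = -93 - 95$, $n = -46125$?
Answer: $- \frac{1498742}{2167875} \approx -0.69134$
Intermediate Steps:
$P{\left(w,W \right)} = -188$
$s{\left(c \right)} = 16 c^{2}$ ($s{\left(c \right)} = 4 \left(c + c\right) \left(c + c\right) = 4 \cdot 2 c 2 c = 4 \cdot 4 c^{2} = 16 c^{2}$)
$k{\left(h \right)} = 4$
$\frac{16186}{n} + \frac{k{\left(-4 \right)} s{\left(-1 \right)}}{P{\left(133,-80 \right)}} = \frac{16186}{-46125} + \frac{4 \cdot 16 \left(-1\right)^{2}}{-188} = 16186 \left(- \frac{1}{46125}\right) + 4 \cdot 16 \cdot 1 \left(- \frac{1}{188}\right) = - \frac{16186}{46125} + 4 \cdot 16 \left(- \frac{1}{188}\right) = - \frac{16186}{46125} + 64 \left(- \frac{1}{188}\right) = - \frac{16186}{46125} - \frac{16}{47} = - \frac{1498742}{2167875}$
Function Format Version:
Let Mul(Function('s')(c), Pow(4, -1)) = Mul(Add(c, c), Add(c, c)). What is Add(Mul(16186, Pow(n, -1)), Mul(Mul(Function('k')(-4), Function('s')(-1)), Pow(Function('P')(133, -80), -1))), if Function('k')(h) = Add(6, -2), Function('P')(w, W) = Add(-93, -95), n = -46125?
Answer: Rational(-1498742, 2167875) ≈ -0.69134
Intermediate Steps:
Function('P')(w, W) = -188
Function('s')(c) = Mul(16, Pow(c, 2)) (Function('s')(c) = Mul(4, Mul(Add(c, c), Add(c, c))) = Mul(4, Mul(Mul(2, c), Mul(2, c))) = Mul(4, Mul(4, Pow(c, 2))) = Mul(16, Pow(c, 2)))
Function('k')(h) = 4
Add(Mul(16186, Pow(n, -1)), Mul(Mul(Function('k')(-4), Function('s')(-1)), Pow(Function('P')(133, -80), -1))) = Add(Mul(16186, Pow(-46125, -1)), Mul(Mul(4, Mul(16, Pow(-1, 2))), Pow(-188, -1))) = Add(Mul(16186, Rational(-1, 46125)), Mul(Mul(4, Mul(16, 1)), Rational(-1, 188))) = Add(Rational(-16186, 46125), Mul(Mul(4, 16), Rational(-1, 188))) = Add(Rational(-16186, 46125), Mul(64, Rational(-1, 188))) = Add(Rational(-16186, 46125), Rational(-16, 47)) = Rational(-1498742, 2167875)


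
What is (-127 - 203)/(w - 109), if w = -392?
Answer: 110/167 ≈ 0.65868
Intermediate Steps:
(-127 - 203)/(w - 109) = (-127 - 203)/(-392 - 109) = -330/(-501) = -330*(-1/501) = 110/167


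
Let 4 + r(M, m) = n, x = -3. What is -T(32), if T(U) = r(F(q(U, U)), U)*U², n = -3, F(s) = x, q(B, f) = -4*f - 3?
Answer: 7168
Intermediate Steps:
q(B, f) = -3 - 4*f
F(s) = -3
r(M, m) = -7 (r(M, m) = -4 - 3 = -7)
T(U) = -7*U²
-T(32) = -(-7)*32² = -(-7)*1024 = -1*(-7168) = 7168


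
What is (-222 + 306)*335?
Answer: 28140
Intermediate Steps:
(-222 + 306)*335 = 84*335 = 28140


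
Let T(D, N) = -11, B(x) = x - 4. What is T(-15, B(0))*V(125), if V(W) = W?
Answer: -1375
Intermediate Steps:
B(x) = -4 + x
T(-15, B(0))*V(125) = -11*125 = -1375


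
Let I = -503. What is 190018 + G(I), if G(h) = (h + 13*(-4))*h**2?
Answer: -140229977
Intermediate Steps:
G(h) = h**2*(-52 + h) (G(h) = (h - 52)*h**2 = (-52 + h)*h**2 = h**2*(-52 + h))
190018 + G(I) = 190018 + (-503)**2*(-52 - 503) = 190018 + 253009*(-555) = 190018 - 140419995 = -140229977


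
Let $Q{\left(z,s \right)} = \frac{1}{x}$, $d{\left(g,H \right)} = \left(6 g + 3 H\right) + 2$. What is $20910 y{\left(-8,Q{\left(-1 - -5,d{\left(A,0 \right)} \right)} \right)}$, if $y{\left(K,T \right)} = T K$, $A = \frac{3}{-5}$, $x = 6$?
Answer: $-27880$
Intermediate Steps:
$A = - \frac{3}{5}$ ($A = 3 \left(- \frac{1}{5}\right) = - \frac{3}{5} \approx -0.6$)
$d{\left(g,H \right)} = 2 + 3 H + 6 g$ ($d{\left(g,H \right)} = \left(3 H + 6 g\right) + 2 = 2 + 3 H + 6 g$)
$Q{\left(z,s \right)} = \frac{1}{6}$
$y{\left(K,T \right)} = K T$
$20910 y{\left(-8,Q{\left(-1 - -5,d{\left(A,0 \right)} \right)} \right)} = 20910 \left(\left(-8\right) \frac{1}{6}\right) = 20910 \left(- \frac{4}{3}\right) = -27880$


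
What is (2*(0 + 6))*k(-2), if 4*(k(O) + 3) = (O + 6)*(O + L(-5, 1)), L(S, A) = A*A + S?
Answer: -108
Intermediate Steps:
L(S, A) = S + A² (L(S, A) = A² + S = S + A²)
k(O) = -3 + (-4 + O)*(6 + O)/4 (k(O) = -3 + ((O + 6)*(O + (-5 + 1²)))/4 = -3 + ((6 + O)*(O + (-5 + 1)))/4 = -3 + ((6 + O)*(O - 4))/4 = -3 + ((6 + O)*(-4 + O))/4 = -3 + ((-4 + O)*(6 + O))/4 = -3 + (-4 + O)*(6 + O)/4)
(2*(0 + 6))*k(-2) = (2*(0 + 6))*(-9 + (½)*(-2) + (¼)*(-2)²) = (2*6)*(-9 - 1 + (¼)*4) = 12*(-9 - 1 + 1) = 12*(-9) = -108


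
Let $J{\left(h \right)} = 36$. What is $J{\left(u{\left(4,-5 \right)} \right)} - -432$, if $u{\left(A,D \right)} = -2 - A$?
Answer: $468$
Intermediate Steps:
$J{\left(u{\left(4,-5 \right)} \right)} - -432 = 36 - -432 = 36 + 432 = 468$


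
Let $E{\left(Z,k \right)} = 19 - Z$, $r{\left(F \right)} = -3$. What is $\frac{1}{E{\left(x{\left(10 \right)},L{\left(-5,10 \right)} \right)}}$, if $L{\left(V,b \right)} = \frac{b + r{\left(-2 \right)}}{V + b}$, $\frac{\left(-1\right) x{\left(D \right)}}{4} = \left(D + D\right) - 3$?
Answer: $\frac{1}{87} \approx 0.011494$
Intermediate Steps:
$x{\left(D \right)} = 12 - 8 D$ ($x{\left(D \right)} = - 4 \left(\left(D + D\right) - 3\right) = - 4 \left(2 D - 3\right) = - 4 \left(-3 + 2 D\right) = 12 - 8 D$)
$L{\left(V,b \right)} = \frac{-3 + b}{V + b}$ ($L{\left(V,b \right)} = \frac{b - 3}{V + b} = \frac{-3 + b}{V + b}$)
$\frac{1}{E{\left(x{\left(10 \right)},L{\left(-5,10 \right)} \right)}} = \frac{1}{19 - \left(12 - 80\right)} = \frac{1}{19 - -68} = \frac{1}{19 + 68} = \frac{1}{87}$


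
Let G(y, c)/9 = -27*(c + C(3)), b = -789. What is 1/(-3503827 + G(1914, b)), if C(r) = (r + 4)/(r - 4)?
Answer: -1/3310399 ≈ -3.0208e-7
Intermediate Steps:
C(r) = (4 + r)/(-4 + r)
G(y, c) = 1701 - 243*c (G(y, c) = 9*(-27*(c + (4 + 3)/(-4 + 3))) = 9*(-27*(c + 7/(-1))) = 9*(-27*(c - 1*7)) = 9*(-27*(c - 7)) = 9*(-27*(-7 + c)) = 9*(189 - 27*c) = 1701 - 243*c)
1/(-3503827 + G(1914, b)) = 1/(-3503827 + (1701 - 243*(-789))) = 1/(-3503827 + (1701 + 191727)) = 1/(-3503827 + 193428) = 1/(-3310399) = -1/3310399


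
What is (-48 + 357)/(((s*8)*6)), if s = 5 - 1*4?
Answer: 103/16 ≈ 6.4375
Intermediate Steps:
s = 1 (s = 5 - 4 = 1)
(-48 + 357)/(((s*8)*6)) = (-48 + 357)/(((1*8)*6)) = 309/((8*6)) = 309/48 = 309*(1/48) = 103/16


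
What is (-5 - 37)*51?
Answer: -2142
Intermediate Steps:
(-5 - 37)*51 = -42*51 = -2142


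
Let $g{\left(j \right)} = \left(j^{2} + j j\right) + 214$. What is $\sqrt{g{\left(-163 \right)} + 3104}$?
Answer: $2 \sqrt{14114} \approx 237.6$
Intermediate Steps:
$g{\left(j \right)} = 214 + 2 j^{2}$ ($g{\left(j \right)} = \left(j^{2} + j^{2}\right) + 214 = 2 j^{2} + 214 = 214 + 2 j^{2}$)
$\sqrt{g{\left(-163 \right)} + 3104} = \sqrt{\left(214 + 2 \left(-163\right)^{2}\right) + 3104} = \sqrt{\left(214 + 2 \cdot 26569\right) + 3104} = \sqrt{\left(214 + 53138\right) + 3104} = \sqrt{53352 + 3104} = \sqrt{56456} = 2 \sqrt{14114}$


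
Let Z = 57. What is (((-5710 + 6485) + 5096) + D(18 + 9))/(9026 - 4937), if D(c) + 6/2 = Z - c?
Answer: 1966/1363 ≈ 1.4424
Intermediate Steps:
D(c) = 54 - c (D(c) = -3 + (57 - c) = 54 - c)
(((-5710 + 6485) + 5096) + D(18 + 9))/(9026 - 4937) = (((-5710 + 6485) + 5096) + (54 - (18 + 9)))/(9026 - 4937) = ((775 + 5096) + (54 - 1*27))/4089 = (5871 + (54 - 27))*(1/4089) = (5871 + 27)*(1/4089) = 5898*(1/4089) = 1966/1363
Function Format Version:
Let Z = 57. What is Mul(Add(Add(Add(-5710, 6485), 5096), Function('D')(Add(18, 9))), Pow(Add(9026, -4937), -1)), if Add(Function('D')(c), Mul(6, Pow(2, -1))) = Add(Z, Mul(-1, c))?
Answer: Rational(1966, 1363) ≈ 1.4424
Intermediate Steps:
Function('D')(c) = Add(54, Mul(-1, c)) (Function('D')(c) = Add(-3, Add(57, Mul(-1, c))) = Add(54, Mul(-1, c)))
Mul(Add(Add(Add(-5710, 6485), 5096), Function('D')(Add(18, 9))), Pow(Add(9026, -4937), -1)) = Mul(Add(Add(Add(-5710, 6485), 5096), Add(54, Mul(-1, Add(18, 9)))), Pow(Add(9026, -4937), -1)) = Mul(Add(Add(775, 5096), Add(54, Mul(-1, 27))), Pow(4089, -1)) = Mul(Add(5871, Add(54, -27)), Rational(1, 4089)) = Mul(Add(5871, 27), Rational(1, 4089)) = Mul(5898, Rational(1, 4089)) = Rational(1966, 1363)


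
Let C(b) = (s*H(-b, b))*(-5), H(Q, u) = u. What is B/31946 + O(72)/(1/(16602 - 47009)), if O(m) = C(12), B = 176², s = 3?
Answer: 87424397468/15973 ≈ 5.4733e+6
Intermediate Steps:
B = 30976
C(b) = -15*b (C(b) = (3*b)*(-5) = -15*b)
O(m) = -180 (O(m) = -15*12 = -180)
B/31946 + O(72)/(1/(16602 - 47009)) = 30976/31946 - 180/(1/(16602 - 47009)) = 30976*(1/31946) - 180/(1/(-30407)) = 15488/15973 - 180/(-1/30407) = 15488/15973 - 180*(-30407) = 15488/15973 + 5473260 = 87424397468/15973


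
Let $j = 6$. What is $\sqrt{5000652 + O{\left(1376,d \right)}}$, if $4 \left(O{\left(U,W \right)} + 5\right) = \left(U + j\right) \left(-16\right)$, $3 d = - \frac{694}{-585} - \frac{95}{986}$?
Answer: $\sqrt{4995119} \approx 2235.0$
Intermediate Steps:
$d = \frac{628709}{1730430}$ ($d = \frac{- \frac{694}{-585} - \frac{95}{986}}{3} = \frac{\left(-694\right) \left(- \frac{1}{585}\right) - \frac{95}{986}}{3} = \frac{\frac{694}{585} - \frac{95}{986}}{3} = \frac{1}{3} \cdot \frac{628709}{576810} = \frac{628709}{1730430} \approx 0.36333$)
$O{\left(U,W \right)} = -29 - 4 U$ ($O{\left(U,W \right)} = -5 + \frac{\left(U + 6\right) \left(-16\right)}{4} = -5 + \frac{\left(6 + U\right) \left(-16\right)}{4} = -5 + \frac{-96 - 16 U}{4} = -5 - \left(24 + 4 U\right) = -29 - 4 U$)
$\sqrt{5000652 + O{\left(1376,d \right)}} = \sqrt{5000652 - 5533} = \sqrt{4995119}$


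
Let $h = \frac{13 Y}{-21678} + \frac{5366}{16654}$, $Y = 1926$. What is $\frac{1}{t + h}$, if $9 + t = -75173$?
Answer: $- \frac{30085451}{2261909431974} \approx -1.3301 \cdot 10^{-5}$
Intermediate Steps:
$h = - \frac{25054892}{30085451}$ ($h = \frac{13 \cdot 1926}{-21678} + \frac{5366}{16654} = 25038 \left(- \frac{1}{21678}\right) + 5366 \cdot \frac{1}{16654} = - \frac{4173}{3613} + \frac{2683}{8327} = - \frac{25054892}{30085451} \approx -0.83279$)
$t = -75182$ ($t = -9 - 75173 = -75182$)
$\frac{1}{t + h} = \frac{1}{-75182 - \frac{25054892}{30085451}} = \frac{1}{- \frac{2261909431974}{30085451}} = - \frac{30085451}{2261909431974}$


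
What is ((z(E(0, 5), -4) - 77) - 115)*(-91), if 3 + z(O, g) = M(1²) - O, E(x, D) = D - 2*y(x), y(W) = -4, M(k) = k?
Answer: 18837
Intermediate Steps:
E(x, D) = 8 + D (E(x, D) = D - 2*(-4) = D + 8 = 8 + D)
z(O, g) = -2 - O (z(O, g) = -3 + (1² - O) = -3 + (1 - O) = -2 - O)
((z(E(0, 5), -4) - 77) - 115)*(-91) = (((-2 - (8 + 5)) - 77) - 115)*(-91) = (((-2 - 1*13) - 77) - 115)*(-91) = (((-2 - 13) - 77) - 115)*(-91) = ((-15 - 77) - 115)*(-91) = (-92 - 115)*(-91) = -207*(-91) = 18837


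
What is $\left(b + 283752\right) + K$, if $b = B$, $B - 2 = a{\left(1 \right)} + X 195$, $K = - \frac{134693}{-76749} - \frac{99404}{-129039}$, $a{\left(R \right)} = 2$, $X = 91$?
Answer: $\frac{995324866012778}{3301204737} \approx 3.015 \cdot 10^{5}$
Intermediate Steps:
$K = \frac{8336602541}{3301204737}$ ($K = \left(-134693\right) \left(- \frac{1}{76749}\right) - - \frac{99404}{129039} = \frac{134693}{76749} + \frac{99404}{129039} = \frac{8336602541}{3301204737} \approx 2.5253$)
$B = 17749$ ($B = 2 + \left(2 + 91 \cdot 195\right) = 2 + \left(2 + 17745\right) = 2 + 17747 = 17749$)
$b = 17749$
$\left(b + 283752\right) + K = \left(17749 + 283752\right) + \frac{8336602541}{3301204737} = 301501 + \frac{8336602541}{3301204737} = \frac{995324866012778}{3301204737}$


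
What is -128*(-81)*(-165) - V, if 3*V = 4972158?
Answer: -3368106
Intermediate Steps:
V = 1657386 (V = (⅓)*4972158 = 1657386)
-128*(-81)*(-165) - V = -128*(-81)*(-165) - 1*1657386 = 10368*(-165) - 1657386 = -1710720 - 1657386 = -3368106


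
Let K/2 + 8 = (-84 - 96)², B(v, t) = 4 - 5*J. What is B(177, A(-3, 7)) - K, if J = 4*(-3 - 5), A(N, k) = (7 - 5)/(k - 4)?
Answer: -64620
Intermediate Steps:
A(N, k) = 2/(-4 + k)
J = -32 (J = 4*(-8) = -32)
B(v, t) = 164 (B(v, t) = 4 - 5*(-32) = 4 + 160 = 164)
K = 64784 (K = -16 + 2*(-84 - 96)² = -16 + 2*(-180)² = -16 + 2*32400 = -16 + 64800 = 64784)
B(177, A(-3, 7)) - K = 164 - 1*64784 = 164 - 64784 = -64620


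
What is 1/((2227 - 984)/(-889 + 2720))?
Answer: 1831/1243 ≈ 1.4730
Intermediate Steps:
1/((2227 - 984)/(-889 + 2720)) = 1/(1243/1831) = 1831/1243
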